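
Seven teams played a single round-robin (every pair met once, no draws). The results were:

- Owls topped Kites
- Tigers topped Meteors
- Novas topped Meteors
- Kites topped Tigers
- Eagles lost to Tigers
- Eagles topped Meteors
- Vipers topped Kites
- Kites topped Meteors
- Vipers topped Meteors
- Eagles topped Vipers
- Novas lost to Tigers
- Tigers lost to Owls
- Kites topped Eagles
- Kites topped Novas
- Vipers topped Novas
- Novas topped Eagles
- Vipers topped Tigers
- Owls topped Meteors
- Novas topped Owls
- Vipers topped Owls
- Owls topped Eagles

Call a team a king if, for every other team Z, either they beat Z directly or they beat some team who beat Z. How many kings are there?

Kites reaches everyone (king).
Meteors cannot reach Kites, Vipers, Owls, Eagles, Novas, Tigers in two steps.
Vipers reaches everyone (king).
Owls reaches everyone (king).
Eagles reaches everyone (king).
Novas reaches everyone (king).
Tigers cannot reach Kites in two steps.
Kings: Kites, Vipers, Owls, Eagles, Novas — 5.

5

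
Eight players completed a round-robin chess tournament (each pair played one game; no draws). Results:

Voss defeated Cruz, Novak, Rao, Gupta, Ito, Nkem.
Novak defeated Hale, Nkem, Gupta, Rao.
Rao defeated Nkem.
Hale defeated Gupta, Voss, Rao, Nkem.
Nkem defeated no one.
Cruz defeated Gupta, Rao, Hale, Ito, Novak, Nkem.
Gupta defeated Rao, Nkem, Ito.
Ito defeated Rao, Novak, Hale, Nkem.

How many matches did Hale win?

Hale's results: beat Gupta, Voss, Nkem, Rao; lost to Cruz, Novak, Ito.
That is 4 wins.

4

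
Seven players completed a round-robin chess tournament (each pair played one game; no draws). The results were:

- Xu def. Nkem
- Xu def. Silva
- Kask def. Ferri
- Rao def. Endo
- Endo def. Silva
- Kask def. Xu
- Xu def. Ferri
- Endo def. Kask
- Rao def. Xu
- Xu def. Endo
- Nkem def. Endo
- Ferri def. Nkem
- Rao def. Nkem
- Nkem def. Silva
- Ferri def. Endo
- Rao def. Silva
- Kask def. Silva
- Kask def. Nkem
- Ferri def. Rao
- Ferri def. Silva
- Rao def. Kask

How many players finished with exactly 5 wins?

1

Win totals: Endo 2, Rao 5, Nkem 2, Silva 0, Ferri 4, Xu 4, Kask 4.
Exactly 5: Rao — 1 player.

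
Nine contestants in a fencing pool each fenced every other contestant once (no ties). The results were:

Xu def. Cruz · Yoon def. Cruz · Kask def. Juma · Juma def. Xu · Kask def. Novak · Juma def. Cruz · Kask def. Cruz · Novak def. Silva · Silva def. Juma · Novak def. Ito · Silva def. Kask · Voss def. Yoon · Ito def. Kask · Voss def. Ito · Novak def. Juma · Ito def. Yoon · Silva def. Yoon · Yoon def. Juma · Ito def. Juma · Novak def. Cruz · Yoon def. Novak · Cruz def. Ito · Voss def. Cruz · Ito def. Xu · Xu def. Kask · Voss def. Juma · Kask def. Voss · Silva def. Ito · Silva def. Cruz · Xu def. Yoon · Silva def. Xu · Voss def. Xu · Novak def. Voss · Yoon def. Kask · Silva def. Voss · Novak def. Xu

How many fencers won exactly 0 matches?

0

Win totals: Xu 3, Novak 6, Voss 5, Yoon 4, Ito 4, Juma 2, Silva 7, Cruz 1, Kask 4.
No fencer has exactly 0 wins.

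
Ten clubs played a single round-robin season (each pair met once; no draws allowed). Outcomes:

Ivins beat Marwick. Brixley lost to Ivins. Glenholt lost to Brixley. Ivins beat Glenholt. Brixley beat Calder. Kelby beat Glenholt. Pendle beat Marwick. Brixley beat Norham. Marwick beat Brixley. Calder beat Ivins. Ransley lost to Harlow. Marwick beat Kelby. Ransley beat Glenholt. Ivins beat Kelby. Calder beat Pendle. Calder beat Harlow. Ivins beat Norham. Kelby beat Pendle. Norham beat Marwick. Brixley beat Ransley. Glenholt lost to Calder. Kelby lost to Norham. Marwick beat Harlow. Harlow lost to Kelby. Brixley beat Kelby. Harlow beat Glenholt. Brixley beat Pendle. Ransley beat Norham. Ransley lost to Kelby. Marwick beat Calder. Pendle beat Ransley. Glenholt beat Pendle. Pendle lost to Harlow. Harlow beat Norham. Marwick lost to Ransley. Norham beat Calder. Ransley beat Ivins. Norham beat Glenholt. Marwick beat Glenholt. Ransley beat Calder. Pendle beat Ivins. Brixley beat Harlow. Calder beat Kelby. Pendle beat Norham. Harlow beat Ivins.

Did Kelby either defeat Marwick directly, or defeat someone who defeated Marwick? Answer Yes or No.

Kelby did not beat Marwick directly.
Kelby beat Harlow, Ransley, Pendle, Glenholt. Of those, Ransley beat Marwick.

Yes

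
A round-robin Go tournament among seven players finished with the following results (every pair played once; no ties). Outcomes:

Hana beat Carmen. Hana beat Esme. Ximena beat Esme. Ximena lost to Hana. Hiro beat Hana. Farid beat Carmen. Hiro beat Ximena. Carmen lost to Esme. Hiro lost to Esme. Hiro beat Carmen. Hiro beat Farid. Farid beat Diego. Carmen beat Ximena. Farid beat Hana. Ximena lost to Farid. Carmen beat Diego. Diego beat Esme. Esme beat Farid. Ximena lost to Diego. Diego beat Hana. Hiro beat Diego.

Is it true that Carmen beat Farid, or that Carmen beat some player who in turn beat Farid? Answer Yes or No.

No

Carmen did not beat Farid directly.
Carmen beat Ximena, Diego, but each of them lost to Farid. No two-step path.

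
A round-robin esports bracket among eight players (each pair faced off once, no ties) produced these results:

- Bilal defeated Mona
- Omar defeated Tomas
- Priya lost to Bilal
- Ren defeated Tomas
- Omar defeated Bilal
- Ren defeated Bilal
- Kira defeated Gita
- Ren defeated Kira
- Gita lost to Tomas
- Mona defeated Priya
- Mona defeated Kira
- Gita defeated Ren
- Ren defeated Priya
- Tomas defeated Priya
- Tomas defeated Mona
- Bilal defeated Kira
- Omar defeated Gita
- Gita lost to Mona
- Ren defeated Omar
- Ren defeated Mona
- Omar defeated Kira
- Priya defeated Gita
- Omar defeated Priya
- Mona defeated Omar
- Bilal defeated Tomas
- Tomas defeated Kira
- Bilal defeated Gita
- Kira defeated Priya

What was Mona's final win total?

4

Mona's results: beat Gita, Kira, Omar, Priya; lost to Bilal, Ren, Tomas.
That is 4 wins.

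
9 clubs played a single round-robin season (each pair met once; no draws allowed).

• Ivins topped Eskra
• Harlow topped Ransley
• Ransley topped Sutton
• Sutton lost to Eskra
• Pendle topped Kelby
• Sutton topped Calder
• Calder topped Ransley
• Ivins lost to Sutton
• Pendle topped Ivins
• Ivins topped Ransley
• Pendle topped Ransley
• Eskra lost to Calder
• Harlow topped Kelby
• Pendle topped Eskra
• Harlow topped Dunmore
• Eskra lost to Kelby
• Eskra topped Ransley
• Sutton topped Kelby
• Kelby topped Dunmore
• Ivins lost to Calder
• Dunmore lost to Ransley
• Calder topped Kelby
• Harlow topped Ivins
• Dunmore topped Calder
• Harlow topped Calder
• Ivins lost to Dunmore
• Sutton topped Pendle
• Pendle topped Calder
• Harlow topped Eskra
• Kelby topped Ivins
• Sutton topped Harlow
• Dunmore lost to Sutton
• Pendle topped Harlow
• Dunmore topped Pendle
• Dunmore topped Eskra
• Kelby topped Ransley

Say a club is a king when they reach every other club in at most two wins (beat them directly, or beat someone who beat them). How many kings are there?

6

Kelby cannot reach Harlow in two steps.
Ransley reaches everyone (king).
Eskra reaches everyone (king).
Pendle reaches everyone (king).
Dunmore reaches everyone (king).
Sutton reaches everyone (king).
Ivins cannot reach Kelby, Pendle, Harlow, Calder in two steps.
Harlow reaches everyone (king).
Calder cannot reach Pendle, Harlow in two steps.
Kings: Ransley, Eskra, Pendle, Dunmore, Sutton, Harlow — 6.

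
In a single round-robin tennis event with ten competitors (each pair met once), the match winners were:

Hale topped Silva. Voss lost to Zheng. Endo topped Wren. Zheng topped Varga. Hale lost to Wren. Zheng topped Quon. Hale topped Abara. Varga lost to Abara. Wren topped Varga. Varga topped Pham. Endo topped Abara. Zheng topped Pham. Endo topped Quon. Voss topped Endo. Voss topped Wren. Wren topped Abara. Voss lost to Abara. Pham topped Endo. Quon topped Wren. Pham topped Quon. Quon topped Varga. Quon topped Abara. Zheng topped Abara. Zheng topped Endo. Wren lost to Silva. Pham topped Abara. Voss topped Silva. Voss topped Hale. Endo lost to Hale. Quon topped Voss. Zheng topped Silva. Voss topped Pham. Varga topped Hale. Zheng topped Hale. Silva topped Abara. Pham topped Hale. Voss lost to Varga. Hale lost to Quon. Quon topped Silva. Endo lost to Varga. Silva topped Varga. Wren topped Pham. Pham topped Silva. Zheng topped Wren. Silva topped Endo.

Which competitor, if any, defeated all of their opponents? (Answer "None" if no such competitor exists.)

Zheng has 9 wins out of 9 opponents — a perfect record.

Zheng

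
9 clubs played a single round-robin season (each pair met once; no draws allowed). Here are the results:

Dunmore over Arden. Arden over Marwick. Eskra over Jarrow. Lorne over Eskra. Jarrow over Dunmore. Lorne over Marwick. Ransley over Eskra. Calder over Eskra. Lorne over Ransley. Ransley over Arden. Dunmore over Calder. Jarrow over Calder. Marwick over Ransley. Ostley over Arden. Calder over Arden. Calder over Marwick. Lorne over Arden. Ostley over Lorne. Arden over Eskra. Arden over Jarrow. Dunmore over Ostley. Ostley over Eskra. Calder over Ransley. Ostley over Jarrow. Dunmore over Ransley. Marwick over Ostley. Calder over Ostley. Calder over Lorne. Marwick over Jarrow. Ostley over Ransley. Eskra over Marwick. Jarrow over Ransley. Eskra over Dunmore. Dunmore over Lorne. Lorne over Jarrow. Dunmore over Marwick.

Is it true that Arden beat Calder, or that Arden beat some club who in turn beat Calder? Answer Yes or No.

Yes

Arden did not beat Calder directly.
Arden beat Jarrow, Marwick, Eskra. Of those, Jarrow beat Calder.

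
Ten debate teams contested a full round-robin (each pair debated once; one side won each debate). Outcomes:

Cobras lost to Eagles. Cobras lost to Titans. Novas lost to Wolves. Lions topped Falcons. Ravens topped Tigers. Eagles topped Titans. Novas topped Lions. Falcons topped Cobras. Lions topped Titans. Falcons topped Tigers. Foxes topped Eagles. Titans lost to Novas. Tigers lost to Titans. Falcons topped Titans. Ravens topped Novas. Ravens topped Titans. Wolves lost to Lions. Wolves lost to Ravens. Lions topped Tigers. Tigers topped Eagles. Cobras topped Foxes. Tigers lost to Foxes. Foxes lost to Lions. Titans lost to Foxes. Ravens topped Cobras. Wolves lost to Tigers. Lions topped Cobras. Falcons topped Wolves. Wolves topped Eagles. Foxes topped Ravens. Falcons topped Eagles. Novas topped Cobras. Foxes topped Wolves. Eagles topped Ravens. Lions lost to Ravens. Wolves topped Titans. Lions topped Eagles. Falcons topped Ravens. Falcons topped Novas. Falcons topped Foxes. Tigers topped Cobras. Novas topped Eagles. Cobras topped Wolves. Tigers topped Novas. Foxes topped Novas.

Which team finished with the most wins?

Win totals: Foxes 6, Titans 2, Falcons 8, Lions 7, Eagles 3, Tigers 4, Wolves 3, Ravens 6, Cobras 2, Novas 4.
Falcons leads with 8 wins (next highest: 7).

Falcons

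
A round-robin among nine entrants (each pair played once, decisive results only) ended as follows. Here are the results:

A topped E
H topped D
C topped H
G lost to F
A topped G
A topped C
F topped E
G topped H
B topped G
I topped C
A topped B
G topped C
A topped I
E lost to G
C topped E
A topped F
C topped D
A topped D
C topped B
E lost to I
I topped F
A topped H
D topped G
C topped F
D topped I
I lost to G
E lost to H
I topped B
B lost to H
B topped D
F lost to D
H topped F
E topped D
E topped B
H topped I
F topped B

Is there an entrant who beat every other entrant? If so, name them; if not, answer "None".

A has 8 wins out of 8 opponents — a perfect record.

A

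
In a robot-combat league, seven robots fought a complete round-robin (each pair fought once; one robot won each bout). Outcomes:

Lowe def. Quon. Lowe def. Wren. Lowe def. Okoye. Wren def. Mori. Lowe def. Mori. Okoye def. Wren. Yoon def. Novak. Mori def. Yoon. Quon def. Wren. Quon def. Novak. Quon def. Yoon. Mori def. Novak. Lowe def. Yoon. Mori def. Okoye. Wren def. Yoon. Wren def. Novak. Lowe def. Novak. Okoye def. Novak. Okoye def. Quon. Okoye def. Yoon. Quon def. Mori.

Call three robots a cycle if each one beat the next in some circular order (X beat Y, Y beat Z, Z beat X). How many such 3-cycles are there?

Win totals: Wren 3, Okoye 4, Mori 3, Quon 4, Lowe 6, Novak 0, Yoon 1.
A robot with w wins dominates both others in C(w,2) triples; summing gives 3 + 6 + 3 + 6 + 15 + 0 + 0 = 33 transitive triples.
Total triples C(7,3) = 35, so cyclic triples = 35 − 33 = 2.

2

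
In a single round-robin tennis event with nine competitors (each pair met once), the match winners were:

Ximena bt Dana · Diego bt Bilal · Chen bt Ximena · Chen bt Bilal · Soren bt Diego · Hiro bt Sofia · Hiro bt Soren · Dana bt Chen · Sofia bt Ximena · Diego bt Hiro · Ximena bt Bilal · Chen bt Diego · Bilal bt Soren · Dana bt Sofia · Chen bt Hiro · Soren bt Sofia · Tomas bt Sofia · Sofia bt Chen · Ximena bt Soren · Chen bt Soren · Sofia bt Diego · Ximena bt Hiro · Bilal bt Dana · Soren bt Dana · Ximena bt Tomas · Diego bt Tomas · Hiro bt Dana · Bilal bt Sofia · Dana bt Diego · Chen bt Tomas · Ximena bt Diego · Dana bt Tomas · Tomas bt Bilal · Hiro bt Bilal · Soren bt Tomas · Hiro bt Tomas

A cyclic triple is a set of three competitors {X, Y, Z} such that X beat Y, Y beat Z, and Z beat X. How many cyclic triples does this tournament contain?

Win totals: Soren 4, Ximena 6, Sofia 3, Bilal 3, Tomas 2, Hiro 5, Chen 6, Dana 4, Diego 3.
A competitor with w wins dominates both others in C(w,2) triples; summing gives 6 + 15 + 3 + 3 + 1 + 10 + 15 + 6 + 3 = 62 transitive triples.
Total triples C(9,3) = 84, so cyclic triples = 84 − 62 = 22.

22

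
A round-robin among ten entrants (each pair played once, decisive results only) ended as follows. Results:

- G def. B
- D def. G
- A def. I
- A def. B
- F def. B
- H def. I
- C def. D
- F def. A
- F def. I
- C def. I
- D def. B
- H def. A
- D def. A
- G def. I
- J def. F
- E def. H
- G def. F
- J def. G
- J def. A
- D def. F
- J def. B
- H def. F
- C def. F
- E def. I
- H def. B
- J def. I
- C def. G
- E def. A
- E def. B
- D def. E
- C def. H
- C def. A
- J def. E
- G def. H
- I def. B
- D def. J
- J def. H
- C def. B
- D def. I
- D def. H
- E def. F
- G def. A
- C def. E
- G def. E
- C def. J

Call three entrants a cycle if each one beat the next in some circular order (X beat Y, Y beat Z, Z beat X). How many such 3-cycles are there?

0

Win totals: A 2, B 0, C 9, D 8, E 5, F 3, G 6, H 4, I 1, J 7.
An entrant with w wins dominates both others in C(w,2) triples; summing gives 1 + 0 + 36 + 28 + 10 + 3 + 15 + 6 + 0 + 21 = 120 transitive triples.
Total triples C(10,3) = 120, so cyclic triples = 120 − 120 = 0.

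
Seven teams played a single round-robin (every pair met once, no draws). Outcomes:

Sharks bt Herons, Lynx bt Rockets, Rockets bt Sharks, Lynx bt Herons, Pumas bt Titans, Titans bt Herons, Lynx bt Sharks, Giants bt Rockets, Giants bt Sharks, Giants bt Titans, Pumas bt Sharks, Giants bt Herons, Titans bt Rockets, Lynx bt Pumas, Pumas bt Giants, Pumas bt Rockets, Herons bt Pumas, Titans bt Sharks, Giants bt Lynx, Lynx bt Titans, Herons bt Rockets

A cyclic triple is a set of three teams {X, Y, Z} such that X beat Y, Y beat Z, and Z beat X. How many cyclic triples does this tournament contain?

5

Win totals: Sharks 1, Rockets 1, Lynx 5, Giants 5, Pumas 4, Titans 3, Herons 2.
A team with w wins dominates both others in C(w,2) triples; summing gives 0 + 0 + 10 + 10 + 6 + 3 + 1 = 30 transitive triples.
Total triples C(7,3) = 35, so cyclic triples = 35 − 30 = 5.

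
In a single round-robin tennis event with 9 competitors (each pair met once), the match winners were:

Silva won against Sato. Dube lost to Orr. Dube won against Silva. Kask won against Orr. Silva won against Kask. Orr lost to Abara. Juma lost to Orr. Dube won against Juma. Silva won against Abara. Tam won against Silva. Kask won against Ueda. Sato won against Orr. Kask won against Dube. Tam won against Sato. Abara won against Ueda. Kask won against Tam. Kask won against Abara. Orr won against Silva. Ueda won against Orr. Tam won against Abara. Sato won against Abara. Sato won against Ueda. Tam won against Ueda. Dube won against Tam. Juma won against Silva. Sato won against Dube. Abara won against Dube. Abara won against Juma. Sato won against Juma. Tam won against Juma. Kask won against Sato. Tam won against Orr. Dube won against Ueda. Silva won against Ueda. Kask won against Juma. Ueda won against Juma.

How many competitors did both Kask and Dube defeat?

Kask beat: Juma, Dube, Orr, Sato, Tam, Abara, Ueda.
Dube beat: Juma, Tam, Ueda, Silva.
Both beat: Juma, Tam, Ueda — 3.

3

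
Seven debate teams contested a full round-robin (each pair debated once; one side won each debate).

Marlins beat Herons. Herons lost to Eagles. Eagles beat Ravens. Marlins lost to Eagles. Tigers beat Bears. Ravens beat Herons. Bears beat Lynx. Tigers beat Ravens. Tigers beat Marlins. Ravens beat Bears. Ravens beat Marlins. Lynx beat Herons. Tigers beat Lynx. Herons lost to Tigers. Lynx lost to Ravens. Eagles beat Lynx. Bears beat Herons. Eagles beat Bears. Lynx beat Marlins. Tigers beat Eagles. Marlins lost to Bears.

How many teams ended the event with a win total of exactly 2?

Win totals: Herons 0, Tigers 6, Eagles 5, Lynx 2, Bears 3, Marlins 1, Ravens 4.
Exactly 2: Lynx — 1 team.

1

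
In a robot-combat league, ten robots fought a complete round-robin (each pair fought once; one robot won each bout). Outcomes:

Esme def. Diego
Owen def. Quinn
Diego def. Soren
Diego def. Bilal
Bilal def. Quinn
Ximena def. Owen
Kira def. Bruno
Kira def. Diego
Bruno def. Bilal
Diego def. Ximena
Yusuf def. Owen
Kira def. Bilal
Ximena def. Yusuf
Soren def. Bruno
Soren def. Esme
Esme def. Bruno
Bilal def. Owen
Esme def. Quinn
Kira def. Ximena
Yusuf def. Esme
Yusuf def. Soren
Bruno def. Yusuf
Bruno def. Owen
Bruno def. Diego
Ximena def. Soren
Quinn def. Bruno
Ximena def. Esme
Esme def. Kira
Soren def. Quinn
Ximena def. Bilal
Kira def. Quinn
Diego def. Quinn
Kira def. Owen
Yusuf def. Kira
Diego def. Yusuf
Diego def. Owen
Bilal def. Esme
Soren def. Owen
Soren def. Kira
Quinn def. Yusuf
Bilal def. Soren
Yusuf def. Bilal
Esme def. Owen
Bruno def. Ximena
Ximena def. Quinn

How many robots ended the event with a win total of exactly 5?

4

Win totals: Kira 6, Yusuf 5, Diego 6, Ximena 6, Bruno 5, Bilal 4, Owen 1, Soren 5, Esme 5, Quinn 2.
Exactly 5: Yusuf, Bruno, Soren, Esme — 4 robots.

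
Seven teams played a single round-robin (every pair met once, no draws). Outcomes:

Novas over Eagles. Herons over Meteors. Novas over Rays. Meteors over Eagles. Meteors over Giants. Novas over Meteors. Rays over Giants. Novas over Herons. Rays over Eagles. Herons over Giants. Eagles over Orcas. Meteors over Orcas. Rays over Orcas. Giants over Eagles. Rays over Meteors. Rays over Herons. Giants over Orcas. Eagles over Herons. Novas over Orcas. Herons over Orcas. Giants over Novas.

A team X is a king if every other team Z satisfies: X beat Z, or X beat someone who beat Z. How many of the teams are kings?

3

Eagles cannot reach Novas, Rays in two steps.
Giants reaches everyone (king).
Herons cannot reach Rays in two steps.
Orcas cannot reach Eagles, Giants, Herons, Meteors, Novas, Rays in two steps.
Meteors cannot reach Rays in two steps.
Novas reaches everyone (king).
Rays reaches everyone (king).
Kings: Giants, Novas, Rays — 3.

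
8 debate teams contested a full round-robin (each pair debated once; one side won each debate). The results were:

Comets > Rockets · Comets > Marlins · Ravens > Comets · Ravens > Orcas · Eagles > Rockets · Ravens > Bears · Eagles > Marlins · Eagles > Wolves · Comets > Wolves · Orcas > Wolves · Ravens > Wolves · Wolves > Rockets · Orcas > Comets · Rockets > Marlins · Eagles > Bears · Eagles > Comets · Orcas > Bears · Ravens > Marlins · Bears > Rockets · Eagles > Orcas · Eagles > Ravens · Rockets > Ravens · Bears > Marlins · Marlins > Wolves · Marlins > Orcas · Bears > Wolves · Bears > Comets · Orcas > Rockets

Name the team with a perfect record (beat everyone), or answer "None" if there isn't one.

Eagles

Eagles has 7 wins out of 7 opponents — a perfect record.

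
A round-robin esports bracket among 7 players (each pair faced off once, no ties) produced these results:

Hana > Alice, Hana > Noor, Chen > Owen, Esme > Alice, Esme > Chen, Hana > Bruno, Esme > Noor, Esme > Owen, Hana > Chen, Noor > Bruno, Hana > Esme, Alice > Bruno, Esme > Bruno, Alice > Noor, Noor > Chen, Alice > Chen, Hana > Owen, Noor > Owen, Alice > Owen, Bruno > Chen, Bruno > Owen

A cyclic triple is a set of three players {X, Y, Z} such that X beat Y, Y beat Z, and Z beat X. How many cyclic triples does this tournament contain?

0

Win totals: Owen 0, Bruno 2, Esme 5, Alice 4, Hana 6, Chen 1, Noor 3.
A player with w wins dominates both others in C(w,2) triples; summing gives 0 + 1 + 10 + 6 + 15 + 0 + 3 = 35 transitive triples.
Total triples C(7,3) = 35, so cyclic triples = 35 − 35 = 0.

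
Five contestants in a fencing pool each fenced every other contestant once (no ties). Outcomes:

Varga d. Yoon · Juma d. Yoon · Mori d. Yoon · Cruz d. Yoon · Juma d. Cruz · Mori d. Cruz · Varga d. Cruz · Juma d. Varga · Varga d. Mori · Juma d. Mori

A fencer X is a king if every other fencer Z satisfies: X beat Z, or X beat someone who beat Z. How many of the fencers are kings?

Juma reaches everyone (king).
Cruz cannot reach Juma, Varga, Mori in two steps.
Varga cannot reach Juma in two steps.
Mori cannot reach Juma, Varga in two steps.
Yoon cannot reach Juma, Cruz, Varga, Mori in two steps.
Kings: Juma — 1.

1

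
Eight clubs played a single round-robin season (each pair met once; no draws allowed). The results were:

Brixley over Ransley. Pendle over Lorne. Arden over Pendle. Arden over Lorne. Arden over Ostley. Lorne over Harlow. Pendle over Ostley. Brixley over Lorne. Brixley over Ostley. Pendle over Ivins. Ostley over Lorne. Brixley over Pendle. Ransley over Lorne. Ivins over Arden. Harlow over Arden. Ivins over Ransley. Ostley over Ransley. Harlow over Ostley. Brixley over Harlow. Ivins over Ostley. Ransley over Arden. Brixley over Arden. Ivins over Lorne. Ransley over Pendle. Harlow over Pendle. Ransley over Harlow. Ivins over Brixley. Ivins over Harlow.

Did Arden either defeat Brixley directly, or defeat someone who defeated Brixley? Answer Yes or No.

Arden did not beat Brixley directly.
Arden beat Pendle, Lorne, Ostley, but each of them lost to Brixley. No two-step path.

No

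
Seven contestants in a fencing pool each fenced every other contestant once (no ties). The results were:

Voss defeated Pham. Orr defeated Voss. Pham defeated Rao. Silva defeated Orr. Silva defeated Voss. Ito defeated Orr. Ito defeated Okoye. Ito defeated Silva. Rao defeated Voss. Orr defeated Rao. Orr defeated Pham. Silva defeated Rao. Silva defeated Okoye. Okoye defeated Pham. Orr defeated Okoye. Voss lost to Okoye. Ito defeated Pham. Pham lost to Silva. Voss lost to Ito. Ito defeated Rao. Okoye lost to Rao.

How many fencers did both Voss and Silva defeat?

1

Voss beat: Pham.
Silva beat: Rao, Pham, Voss, Orr, Okoye.
Both beat: Pham — 1.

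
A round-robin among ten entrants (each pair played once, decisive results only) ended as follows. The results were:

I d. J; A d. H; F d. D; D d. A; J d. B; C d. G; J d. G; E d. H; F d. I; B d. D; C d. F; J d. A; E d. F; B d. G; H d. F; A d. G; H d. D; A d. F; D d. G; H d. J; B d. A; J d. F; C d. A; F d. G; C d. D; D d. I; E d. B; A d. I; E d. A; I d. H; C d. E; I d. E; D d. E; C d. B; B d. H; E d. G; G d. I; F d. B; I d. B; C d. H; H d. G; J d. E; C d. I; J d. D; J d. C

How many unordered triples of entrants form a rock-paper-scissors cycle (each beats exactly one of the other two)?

Win totals: A 4, B 4, C 8, D 4, E 5, F 4, G 1, H 4, I 4, J 7.
An entrant with w wins dominates both others in C(w,2) triples; summing gives 6 + 6 + 28 + 6 + 10 + 6 + 0 + 6 + 6 + 21 = 95 transitive triples.
Total triples C(10,3) = 120, so cyclic triples = 120 − 95 = 25.

25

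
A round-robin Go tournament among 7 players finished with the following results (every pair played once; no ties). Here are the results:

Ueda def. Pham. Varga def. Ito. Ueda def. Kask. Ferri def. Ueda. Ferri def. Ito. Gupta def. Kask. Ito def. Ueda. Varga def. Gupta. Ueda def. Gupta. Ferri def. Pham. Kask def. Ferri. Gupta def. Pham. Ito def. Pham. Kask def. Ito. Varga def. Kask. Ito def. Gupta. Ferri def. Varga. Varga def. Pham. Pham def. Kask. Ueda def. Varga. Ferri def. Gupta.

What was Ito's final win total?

3

Ito's results: beat Pham, Gupta, Ueda; lost to Varga, Kask, Ferri.
That is 3 wins.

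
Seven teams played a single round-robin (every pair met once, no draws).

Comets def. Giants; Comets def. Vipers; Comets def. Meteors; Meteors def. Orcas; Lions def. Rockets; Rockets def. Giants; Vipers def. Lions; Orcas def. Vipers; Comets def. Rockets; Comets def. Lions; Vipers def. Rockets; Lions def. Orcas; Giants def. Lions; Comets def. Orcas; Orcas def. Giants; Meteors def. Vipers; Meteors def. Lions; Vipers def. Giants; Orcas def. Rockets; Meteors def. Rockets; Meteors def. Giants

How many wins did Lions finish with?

2

Lions' results: beat Rockets, Orcas; lost to Giants, Meteors, Vipers, Comets.
That is 2 wins.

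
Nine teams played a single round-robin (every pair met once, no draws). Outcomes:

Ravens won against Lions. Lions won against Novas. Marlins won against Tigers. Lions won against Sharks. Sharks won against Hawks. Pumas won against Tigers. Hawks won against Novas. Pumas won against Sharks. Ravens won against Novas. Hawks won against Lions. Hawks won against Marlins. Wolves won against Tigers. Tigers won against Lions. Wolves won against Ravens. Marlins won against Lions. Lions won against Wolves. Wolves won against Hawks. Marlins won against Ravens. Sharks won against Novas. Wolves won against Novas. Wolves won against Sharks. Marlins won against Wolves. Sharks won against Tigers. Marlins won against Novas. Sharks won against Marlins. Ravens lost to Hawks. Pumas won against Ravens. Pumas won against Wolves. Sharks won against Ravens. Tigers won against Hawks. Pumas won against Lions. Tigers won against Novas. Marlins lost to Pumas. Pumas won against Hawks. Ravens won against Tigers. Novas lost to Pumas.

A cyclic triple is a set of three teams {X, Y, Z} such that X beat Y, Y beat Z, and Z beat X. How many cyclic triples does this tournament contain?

11

Win totals: Marlins 5, Wolves 5, Hawks 4, Novas 0, Lions 3, Ravens 3, Sharks 5, Pumas 8, Tigers 3.
A team with w wins dominates both others in C(w,2) triples; summing gives 10 + 10 + 6 + 0 + 3 + 3 + 10 + 28 + 3 = 73 transitive triples.
Total triples C(9,3) = 84, so cyclic triples = 84 − 73 = 11.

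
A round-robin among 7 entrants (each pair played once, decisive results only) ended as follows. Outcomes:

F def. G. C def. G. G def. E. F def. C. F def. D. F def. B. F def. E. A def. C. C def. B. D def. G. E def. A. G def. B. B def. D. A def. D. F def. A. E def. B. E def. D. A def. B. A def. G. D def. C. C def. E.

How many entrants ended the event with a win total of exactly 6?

Win totals: A 4, B 1, C 3, D 2, E 3, F 6, G 2.
Exactly 6: F — 1 entrant.

1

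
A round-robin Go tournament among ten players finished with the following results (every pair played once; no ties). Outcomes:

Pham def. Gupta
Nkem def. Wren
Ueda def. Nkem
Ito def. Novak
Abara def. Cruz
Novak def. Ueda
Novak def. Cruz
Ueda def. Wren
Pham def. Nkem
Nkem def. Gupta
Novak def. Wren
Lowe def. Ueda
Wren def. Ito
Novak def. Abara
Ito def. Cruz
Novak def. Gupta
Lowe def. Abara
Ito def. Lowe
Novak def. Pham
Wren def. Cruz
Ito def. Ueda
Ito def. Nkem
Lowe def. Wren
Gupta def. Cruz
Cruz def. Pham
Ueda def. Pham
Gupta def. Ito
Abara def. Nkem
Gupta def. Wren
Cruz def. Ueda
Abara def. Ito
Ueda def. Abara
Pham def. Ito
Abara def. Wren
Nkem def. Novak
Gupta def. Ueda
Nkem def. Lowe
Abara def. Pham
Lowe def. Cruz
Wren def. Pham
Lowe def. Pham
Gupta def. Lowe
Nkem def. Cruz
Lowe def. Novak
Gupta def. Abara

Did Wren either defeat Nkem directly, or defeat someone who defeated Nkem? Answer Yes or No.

Wren did not beat Nkem directly.
Wren beat Cruz, Ito, Pham. Of those, Ito beat Nkem.

Yes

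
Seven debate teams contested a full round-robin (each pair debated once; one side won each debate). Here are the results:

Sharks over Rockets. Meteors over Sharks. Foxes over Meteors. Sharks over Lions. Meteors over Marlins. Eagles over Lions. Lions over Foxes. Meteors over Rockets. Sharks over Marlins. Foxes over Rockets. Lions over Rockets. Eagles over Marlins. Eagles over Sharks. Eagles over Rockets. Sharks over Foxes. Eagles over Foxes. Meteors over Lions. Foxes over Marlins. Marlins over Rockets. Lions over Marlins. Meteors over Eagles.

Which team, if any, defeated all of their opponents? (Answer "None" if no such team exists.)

None

Highest win total is Meteors with 5 (out of 6 possible).
Meteors lost to Foxes, so no team went undefeated.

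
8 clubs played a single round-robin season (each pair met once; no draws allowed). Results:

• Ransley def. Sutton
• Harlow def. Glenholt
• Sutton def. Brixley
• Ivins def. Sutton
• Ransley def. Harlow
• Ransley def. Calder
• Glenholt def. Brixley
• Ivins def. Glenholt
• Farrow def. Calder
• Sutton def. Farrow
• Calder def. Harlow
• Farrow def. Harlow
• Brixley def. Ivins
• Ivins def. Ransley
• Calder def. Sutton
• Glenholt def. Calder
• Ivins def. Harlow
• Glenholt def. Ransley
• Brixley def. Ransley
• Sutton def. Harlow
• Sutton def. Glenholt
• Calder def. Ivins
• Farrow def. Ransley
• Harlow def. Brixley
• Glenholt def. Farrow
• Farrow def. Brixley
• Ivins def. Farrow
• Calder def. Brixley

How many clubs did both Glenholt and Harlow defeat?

Glenholt beat: Ransley, Calder, Brixley, Farrow.
Harlow beat: Glenholt, Brixley.
Both beat: Brixley — 1.

1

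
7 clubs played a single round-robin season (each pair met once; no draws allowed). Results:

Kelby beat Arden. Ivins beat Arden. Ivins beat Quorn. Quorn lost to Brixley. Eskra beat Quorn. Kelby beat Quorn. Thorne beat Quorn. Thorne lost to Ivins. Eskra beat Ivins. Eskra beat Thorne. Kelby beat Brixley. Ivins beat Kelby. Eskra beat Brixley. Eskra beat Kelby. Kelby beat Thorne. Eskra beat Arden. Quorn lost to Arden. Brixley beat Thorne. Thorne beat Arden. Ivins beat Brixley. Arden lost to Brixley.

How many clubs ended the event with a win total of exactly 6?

1

Win totals: Kelby 4, Arden 1, Brixley 3, Eskra 6, Thorne 2, Quorn 0, Ivins 5.
Exactly 6: Eskra — 1 club.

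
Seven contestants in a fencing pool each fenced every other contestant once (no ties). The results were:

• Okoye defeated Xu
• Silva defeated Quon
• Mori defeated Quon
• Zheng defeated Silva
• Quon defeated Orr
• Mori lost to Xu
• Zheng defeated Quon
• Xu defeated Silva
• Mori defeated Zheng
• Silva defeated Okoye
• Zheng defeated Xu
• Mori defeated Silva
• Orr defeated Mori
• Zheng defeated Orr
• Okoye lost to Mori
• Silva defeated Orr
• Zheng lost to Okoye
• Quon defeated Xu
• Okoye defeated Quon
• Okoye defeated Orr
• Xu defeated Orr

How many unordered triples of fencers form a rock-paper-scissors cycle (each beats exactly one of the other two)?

Win totals: Okoye 4, Mori 4, Quon 2, Silva 3, Xu 3, Zheng 4, Orr 1.
A fencer with w wins dominates both others in C(w,2) triples; summing gives 6 + 6 + 1 + 3 + 3 + 6 + 0 = 25 transitive triples.
Total triples C(7,3) = 35, so cyclic triples = 35 − 25 = 10.

10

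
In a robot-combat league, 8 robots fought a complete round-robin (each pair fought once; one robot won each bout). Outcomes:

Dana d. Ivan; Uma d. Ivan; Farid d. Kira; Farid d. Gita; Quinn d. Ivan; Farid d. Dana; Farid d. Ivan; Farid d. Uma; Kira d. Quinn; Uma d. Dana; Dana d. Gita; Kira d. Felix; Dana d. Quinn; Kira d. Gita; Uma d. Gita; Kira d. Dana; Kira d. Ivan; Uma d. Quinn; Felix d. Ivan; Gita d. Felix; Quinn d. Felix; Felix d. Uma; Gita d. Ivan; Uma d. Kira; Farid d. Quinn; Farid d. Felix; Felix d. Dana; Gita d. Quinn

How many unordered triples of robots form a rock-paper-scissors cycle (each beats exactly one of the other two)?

5

Win totals: Quinn 2, Dana 3, Ivan 0, Gita 3, Kira 5, Farid 7, Felix 3, Uma 5.
A robot with w wins dominates both others in C(w,2) triples; summing gives 1 + 3 + 0 + 3 + 10 + 21 + 3 + 10 = 51 transitive triples.
Total triples C(8,3) = 56, so cyclic triples = 56 − 51 = 5.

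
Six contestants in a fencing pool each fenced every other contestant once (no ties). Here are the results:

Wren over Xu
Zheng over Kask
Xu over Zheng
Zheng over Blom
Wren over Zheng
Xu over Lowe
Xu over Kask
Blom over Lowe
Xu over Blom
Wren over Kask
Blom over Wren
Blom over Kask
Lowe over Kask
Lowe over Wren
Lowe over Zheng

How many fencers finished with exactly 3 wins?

Win totals: Blom 3, Wren 3, Lowe 3, Xu 4, Kask 0, Zheng 2.
Exactly 3: Blom, Wren, Lowe — 3 fencers.

3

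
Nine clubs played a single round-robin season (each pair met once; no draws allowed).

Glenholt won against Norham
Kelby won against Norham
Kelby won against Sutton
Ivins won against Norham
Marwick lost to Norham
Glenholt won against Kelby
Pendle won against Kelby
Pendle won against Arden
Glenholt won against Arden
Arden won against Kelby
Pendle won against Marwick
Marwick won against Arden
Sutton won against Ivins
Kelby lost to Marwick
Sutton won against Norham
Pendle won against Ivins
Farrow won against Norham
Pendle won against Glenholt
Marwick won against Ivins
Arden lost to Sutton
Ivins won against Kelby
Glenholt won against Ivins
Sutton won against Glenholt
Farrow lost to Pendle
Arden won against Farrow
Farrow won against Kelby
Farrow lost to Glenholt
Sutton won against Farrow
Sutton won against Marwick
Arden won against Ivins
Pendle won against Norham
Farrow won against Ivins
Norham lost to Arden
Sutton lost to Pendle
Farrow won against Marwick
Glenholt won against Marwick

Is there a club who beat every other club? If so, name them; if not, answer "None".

Pendle has 8 wins out of 8 opponents — a perfect record.

Pendle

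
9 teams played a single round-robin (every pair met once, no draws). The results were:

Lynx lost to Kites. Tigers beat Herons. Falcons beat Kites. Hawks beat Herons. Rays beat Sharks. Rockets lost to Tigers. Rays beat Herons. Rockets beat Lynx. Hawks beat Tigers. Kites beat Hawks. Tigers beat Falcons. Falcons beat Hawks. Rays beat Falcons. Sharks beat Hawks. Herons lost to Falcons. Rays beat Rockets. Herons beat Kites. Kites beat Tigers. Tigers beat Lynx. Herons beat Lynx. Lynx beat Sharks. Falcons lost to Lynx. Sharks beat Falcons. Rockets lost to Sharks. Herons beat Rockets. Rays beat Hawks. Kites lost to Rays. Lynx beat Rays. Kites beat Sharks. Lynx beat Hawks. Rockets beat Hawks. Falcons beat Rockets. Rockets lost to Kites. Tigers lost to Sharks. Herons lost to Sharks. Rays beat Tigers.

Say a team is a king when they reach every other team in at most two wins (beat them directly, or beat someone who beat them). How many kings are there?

5

Lynx reaches everyone (king).
Hawks cannot reach Rays, Sharks in two steps.
Tigers reaches everyone (king).
Kites reaches everyone (king).
Rockets cannot reach Kites in two steps.
Rays reaches everyone (king).
Herons reaches everyone (king).
Sharks cannot reach Rays in two steps.
Falcons cannot reach Rays in two steps.
Kings: Lynx, Tigers, Kites, Rays, Herons — 5.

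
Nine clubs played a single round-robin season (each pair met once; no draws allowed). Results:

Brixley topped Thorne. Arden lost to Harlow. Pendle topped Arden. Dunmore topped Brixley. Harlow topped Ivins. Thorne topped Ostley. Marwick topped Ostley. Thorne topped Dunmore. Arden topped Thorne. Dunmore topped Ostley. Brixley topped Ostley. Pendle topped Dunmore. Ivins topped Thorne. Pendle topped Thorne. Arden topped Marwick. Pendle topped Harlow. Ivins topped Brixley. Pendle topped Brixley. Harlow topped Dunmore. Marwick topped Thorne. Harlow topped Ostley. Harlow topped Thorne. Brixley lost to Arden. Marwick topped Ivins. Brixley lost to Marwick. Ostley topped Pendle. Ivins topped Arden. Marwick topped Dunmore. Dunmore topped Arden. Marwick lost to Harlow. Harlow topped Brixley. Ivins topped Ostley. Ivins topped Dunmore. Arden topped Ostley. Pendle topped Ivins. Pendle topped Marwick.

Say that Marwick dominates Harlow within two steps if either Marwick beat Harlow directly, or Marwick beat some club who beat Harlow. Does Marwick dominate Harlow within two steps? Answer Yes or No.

No

Marwick did not beat Harlow directly.
Marwick beat Dunmore, Thorne, Ivins, Brixley, Ostley, but each of them lost to Harlow. No two-step path.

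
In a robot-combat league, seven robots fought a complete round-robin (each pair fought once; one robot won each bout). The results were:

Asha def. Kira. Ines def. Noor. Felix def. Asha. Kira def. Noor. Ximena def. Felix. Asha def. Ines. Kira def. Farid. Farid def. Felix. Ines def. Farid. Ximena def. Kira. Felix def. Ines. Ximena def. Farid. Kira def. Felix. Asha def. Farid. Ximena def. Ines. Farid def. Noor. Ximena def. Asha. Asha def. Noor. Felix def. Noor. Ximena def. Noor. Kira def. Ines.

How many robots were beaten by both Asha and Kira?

Asha beat: Ines, Farid, Noor, Kira.
Kira beat: Ines, Farid, Felix, Noor.
Both beat: Ines, Farid, Noor — 3.

3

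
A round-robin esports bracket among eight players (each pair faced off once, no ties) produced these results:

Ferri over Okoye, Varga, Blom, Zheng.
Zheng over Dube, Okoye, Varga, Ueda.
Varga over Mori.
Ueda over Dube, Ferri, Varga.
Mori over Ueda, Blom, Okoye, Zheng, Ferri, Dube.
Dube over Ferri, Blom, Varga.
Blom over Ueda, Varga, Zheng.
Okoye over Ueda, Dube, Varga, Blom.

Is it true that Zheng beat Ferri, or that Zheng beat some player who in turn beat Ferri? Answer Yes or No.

Zheng did not beat Ferri directly.
Zheng beat Dube, Varga, Okoye, Ueda. Of those, Dube beat Ferri.

Yes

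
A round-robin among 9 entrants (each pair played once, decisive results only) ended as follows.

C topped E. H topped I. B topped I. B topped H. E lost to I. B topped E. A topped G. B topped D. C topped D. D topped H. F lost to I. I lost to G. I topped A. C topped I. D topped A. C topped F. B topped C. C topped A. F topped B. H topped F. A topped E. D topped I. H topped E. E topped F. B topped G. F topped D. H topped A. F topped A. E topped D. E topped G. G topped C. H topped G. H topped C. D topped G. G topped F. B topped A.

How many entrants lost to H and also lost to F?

H beat: A, C, E, F, G, I.
F beat: A, B, D.
Both beat: A — 1.

1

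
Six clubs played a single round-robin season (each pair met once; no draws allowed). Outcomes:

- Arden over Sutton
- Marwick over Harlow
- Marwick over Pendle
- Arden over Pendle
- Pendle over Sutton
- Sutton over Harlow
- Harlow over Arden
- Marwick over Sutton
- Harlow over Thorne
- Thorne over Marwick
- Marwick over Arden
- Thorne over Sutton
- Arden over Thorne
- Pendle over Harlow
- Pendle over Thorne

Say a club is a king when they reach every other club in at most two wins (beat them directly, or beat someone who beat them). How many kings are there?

5

Harlow reaches everyone (king).
Marwick reaches everyone (king).
Pendle reaches everyone (king).
Arden reaches everyone (king).
Thorne reaches everyone (king).
Sutton cannot reach Marwick, Pendle in two steps.
Kings: Harlow, Marwick, Pendle, Arden, Thorne — 5.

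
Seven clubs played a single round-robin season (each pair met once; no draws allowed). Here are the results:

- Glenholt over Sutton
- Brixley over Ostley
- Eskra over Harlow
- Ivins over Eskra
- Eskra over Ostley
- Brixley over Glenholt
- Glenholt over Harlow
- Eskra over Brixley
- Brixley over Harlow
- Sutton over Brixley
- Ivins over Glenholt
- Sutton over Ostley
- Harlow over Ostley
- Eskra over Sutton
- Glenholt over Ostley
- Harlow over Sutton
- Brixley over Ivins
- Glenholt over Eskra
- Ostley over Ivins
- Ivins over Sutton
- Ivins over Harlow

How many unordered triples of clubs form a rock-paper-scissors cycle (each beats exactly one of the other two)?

Win totals: Eskra 4, Sutton 2, Glenholt 4, Ostley 1, Harlow 2, Brixley 4, Ivins 4.
A club with w wins dominates both others in C(w,2) triples; summing gives 6 + 1 + 6 + 0 + 1 + 6 + 6 = 26 transitive triples.
Total triples C(7,3) = 35, so cyclic triples = 35 − 26 = 9.

9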